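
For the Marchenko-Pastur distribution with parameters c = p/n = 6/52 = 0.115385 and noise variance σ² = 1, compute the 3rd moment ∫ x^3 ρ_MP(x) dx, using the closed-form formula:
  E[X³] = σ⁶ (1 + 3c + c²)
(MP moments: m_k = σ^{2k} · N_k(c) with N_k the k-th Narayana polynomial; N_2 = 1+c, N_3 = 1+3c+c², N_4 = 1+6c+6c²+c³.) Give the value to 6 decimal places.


E[X³] = σ⁶ (1 + 3c + c²) (third MP moment). With σ² = 1 (so σ⁶ = 1) and c = 6/52 = 0.115385: E[X³] = 1 · (1 + 3·0.115385 + (0.115385)²) = 1 · 1.359467.

So E[X^3] = 1.359467.


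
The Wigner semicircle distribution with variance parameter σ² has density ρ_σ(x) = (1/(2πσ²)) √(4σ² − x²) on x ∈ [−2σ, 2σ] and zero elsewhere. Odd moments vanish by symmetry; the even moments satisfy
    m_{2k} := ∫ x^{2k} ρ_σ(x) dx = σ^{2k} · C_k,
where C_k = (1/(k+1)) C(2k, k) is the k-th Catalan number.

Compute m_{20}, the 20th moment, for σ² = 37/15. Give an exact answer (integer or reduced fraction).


By the scaled semicircle moment identity, m_{2k} = σ^{2k} · C_k with k = 10.
C_10 = (1/(k+1)) · C(2k, k) = (1/11) · C(20, 10) = (1/11) · 184756 = 16796.
σ^{2k} = (σ²)^k = (37/15)^10 = 4808584372417849/576650390625.

Therefore m_{20} = σ^{20} · C_10 = (4808584372417849/576650390625) · 16796 = 80764983119130191804/576650390625.


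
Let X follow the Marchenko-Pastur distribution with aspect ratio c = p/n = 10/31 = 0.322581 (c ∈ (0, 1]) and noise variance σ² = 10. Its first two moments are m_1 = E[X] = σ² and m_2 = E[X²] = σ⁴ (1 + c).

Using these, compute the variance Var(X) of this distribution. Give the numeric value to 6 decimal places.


m_1 = E[X] = σ² = 10, so m_1² = 100.
m_2 = E[X²] = σ⁴ (1 + c) = 100 · (1 + 0.322581) = 100 · 1.322581 = 132.258065.
(Note m_2 − m_1² simplifies to c · σ⁴ = 0.322581 · 100.)

Var(X) = m_2 − m_1² = 132.258065 − 100 = 32.258065.


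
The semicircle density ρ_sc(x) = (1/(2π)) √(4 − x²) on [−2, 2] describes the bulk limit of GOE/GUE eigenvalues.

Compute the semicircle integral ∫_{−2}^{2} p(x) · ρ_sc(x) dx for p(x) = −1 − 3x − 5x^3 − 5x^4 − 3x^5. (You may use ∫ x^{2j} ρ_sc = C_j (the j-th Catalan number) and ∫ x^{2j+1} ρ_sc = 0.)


Write p(x) = Σ a_i x^i, split into monomials and integrate each against ρ_sc separately.
Using ∫ x^{2j} ρ_sc = C_j = (1/(j+1)) C(2j, j) (Catalan numbers) and ∫ x^{2j+1} ρ_sc = 0 (odd monomials vanish by symmetry):
  i = 0 (even): a_0 · C_{0} = -1 · 1 = -1
  i = 1 (odd): ∫ x^1 ρ_sc = 0 (vanishes)
  i = 3 (odd): ∫ x^3 ρ_sc = 0 (vanishes)
  i = 4 (even): a_4 · C_{2} = -5 · 2 = -10
  i = 5 (odd): ∫ x^5 ρ_sc = 0 (vanishes)

Summing the contributions: ∫_{−2}^{2} p(x) ρ_sc(x) dx = (-1) + (-10) = -11.


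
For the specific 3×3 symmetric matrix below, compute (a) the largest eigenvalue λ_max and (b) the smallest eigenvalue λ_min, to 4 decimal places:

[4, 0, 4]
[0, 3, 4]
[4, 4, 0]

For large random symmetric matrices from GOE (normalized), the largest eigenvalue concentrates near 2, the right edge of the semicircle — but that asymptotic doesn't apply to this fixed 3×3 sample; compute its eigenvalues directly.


Since M is real symmetric, all three eigenvalues are real; they are the roots of det(λI − M) = λ³ − (tr M) λ² + s λ − det M, where s is the sum of the principal 2×2 minors.
tr M = 4 + 3 + 0 = 7.
s = (4·3 − 0²) + (4·0 − 4²) + (3·0 − 4²) = 12 + (-16) + (-16) = -20.
det M (expand along row 1) = 4·(-16) − 0·(-16) + 4·(-12) = -112.
Characteristic polynomial: λ³ − 7λ² − 20λ + 112 = 0.
Substitute λ = y + (tr M)/3 = y + 2.333333 to remove the quadratic term: y³ + p·y + q = 0 with p = s − (tr M)²/3 = -36.333333 and q = −2(tr M)³/27 + (tr M)·s/3 − det M = 39.925926.
Three real roots ⇒ use the trigonometric (Viète) form: r = 2√(−p/3) = 6.960204, φ = arccos(3q/(p·r)) = arccos(-0.473641) = 2.064216 rad.
y_k = r·cos(φ/3 − 2πk/3) for k = 0, 1, 2 gives y = 5.376561, 1.139614, -6.516175.
λ_k = y_k + 2.333333 gives λ = 7.7099, 3.4729, -4.1828 (check: the sum is 7.0000 = tr M).

Hence λ_max = 7.7099 and λ_min = -4.1828.


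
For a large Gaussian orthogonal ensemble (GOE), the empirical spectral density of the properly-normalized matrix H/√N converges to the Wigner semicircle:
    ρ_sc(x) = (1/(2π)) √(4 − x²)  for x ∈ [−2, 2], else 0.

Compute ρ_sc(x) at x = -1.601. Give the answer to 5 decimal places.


ρ_sc(x) = (1/(2π)) √(4 − x²). With x = -1.601:
  4 − x² = 4 − (-1.601)² = 4 − 2.563201 = 1.436799.
  √(4 − x²) = 1.198666.
  1/(2π) = 0.159155.
  ρ_sc(-1.601) = 0.159155 · 1.198666 = 0.190774.

Rounded to 5 decimal places: ρ_sc(-1.601) ≈ 0.19077.


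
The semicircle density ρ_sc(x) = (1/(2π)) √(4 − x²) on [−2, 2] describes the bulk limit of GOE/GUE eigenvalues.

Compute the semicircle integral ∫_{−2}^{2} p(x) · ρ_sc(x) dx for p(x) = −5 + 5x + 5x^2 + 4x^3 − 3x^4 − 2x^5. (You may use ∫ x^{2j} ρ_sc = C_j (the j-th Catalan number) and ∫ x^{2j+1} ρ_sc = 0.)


Write p(x) = Σ a_i x^i, split into monomials and integrate each against ρ_sc separately.
Using ∫ x^{2j} ρ_sc = C_j = (1/(j+1)) C(2j, j) (Catalan numbers) and ∫ x^{2j+1} ρ_sc = 0 (odd monomials vanish by symmetry):
  i = 0 (even): a_0 · C_{0} = -5 · 1 = -5
  i = 1 (odd): ∫ x^1 ρ_sc = 0 (vanishes)
  i = 2 (even): a_2 · C_{1} = 5 · 1 = 5
  i = 3 (odd): ∫ x^3 ρ_sc = 0 (vanishes)
  i = 4 (even): a_4 · C_{2} = -3 · 2 = -6
  i = 5 (odd): ∫ x^5 ρ_sc = 0 (vanishes)

Summing the contributions: ∫_{−2}^{2} p(x) ρ_sc(x) dx = (-5) + 5 + (-6) = -6.


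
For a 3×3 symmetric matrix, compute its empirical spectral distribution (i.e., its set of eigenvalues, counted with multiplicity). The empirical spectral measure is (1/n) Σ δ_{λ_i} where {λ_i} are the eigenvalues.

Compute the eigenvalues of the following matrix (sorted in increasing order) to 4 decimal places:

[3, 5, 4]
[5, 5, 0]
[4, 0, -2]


Since M is real symmetric, all three eigenvalues are real; they are the roots of det(λI − M) = λ³ − (tr M) λ² + s λ − det M, where s is the sum of the principal 2×2 minors.
tr M = 3 + 5 + (-2) = 6.
s = (3·5 − 5²) + (3·(-2) − 4²) + (5·(-2) − 0²) = -10 + (-22) + (-10) = -42.
det M (expand along row 1) = 3·(-10) − 5·(-10) + 4·(-20) = -60.
Characteristic polynomial: λ³ − 6λ² − 42λ + 60 = 0.
Substitute λ = y + (tr M)/3 = y + 2.000000 to remove the quadratic term: y³ + p·y + q = 0 with p = s − (tr M)²/3 = -54.000000 and q = −2(tr M)³/27 + (tr M)·s/3 − det M = -40.000000.
Three real roots ⇒ use the trigonometric (Viète) form: r = 2√(−p/3) = 8.485281, φ = arccos(3q/(p·r)) = arccos(0.261891) = 1.305815 rad.
y_k = r·cos(φ/3 − 2πk/3) for k = 0, 1, 2 gives y = 7.694076, -0.748507, -6.945569.
λ_k = y_k + 2.000000 gives λ = 9.6941, 1.2515, -4.9456 (check: the sum is 6.0000 = tr M).

Eigenvalues sorted in increasing order: [-4.9456, 1.2515, 9.6941].


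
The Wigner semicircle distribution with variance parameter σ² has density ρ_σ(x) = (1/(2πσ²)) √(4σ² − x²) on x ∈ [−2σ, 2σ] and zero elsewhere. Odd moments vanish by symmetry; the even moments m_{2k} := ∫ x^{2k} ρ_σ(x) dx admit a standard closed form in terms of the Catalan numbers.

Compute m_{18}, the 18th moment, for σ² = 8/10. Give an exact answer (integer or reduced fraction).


By the scaled semicircle moment identity, m_{2k} = σ^{2k} · C_k with k = 9.
C_9 = (1/(k+1)) · C(2k, k) = (1/10) · C(18, 9) = (1/10) · 48620 = 4862.
σ^{2k} = (σ²)^k = (8/10)^9 = 262144/1953125.

Therefore m_{18} = σ^{18} · C_9 = (262144/1953125) · 4862 = 1274544128/1953125.


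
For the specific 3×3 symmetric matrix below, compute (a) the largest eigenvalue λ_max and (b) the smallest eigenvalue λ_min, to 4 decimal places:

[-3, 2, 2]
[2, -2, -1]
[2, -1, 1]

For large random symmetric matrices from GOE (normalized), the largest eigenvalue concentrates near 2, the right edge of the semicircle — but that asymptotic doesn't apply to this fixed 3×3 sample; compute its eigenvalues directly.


Since M is real symmetric, all three eigenvalues are real; they are the roots of det(λI − M) = λ³ − (tr M) λ² + s λ − det M, where s is the sum of the principal 2×2 minors.
tr M = -3 + (-2) + 1 = -4.
s = ((-3)·(-2) − 2²) + ((-3)·1 − 2²) + ((-2)·1 − (-1)²) = 2 + (-7) + (-3) = -8.
det M (expand along row 1) = (-3)·(-3) − 2·4 + 2·2 = 5.
Characteristic polynomial: λ³ + 4λ² − 8λ − 5 = 0.
Substitute λ = y + (tr M)/3 = y − 1.333333 to remove the quadratic term: y³ + p·y + q = 0 with p = s − (tr M)²/3 = -13.333333 and q = −2(tr M)³/27 + (tr M)·s/3 − det M = 10.407407.
Three real roots ⇒ use the trigonometric (Viète) form: r = 2√(−p/3) = 4.216370, φ = arccos(3q/(p·r)) = arccos(-0.555375) = 2.159610 rad.
y_k = r·cos(φ/3 − 2πk/3) for k = 0, 1, 2 gives y = 3.170253, 0.822249, -3.992502.
λ_k = y_k − 1.333333 gives λ = 1.8369, -0.5111, -5.3258 (check: the sum is -4.0000 = tr M).

Hence λ_max = 1.8369 and λ_min = -5.3258.


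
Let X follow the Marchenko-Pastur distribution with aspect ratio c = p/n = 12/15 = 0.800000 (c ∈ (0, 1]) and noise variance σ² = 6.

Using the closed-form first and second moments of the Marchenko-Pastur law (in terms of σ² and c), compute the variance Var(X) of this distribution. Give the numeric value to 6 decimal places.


Recall the MP moments m_1 = E[X] = σ² and m_2 = E[X²] = σ⁴ (1 + c).
m_1 = E[X] = σ² = 6, so m_1² = 36.
m_2 = E[X²] = σ⁴ (1 + c) = 36 · (1 + 0.800000) = 36 · 1.800000 = 64.800000.
(Note m_2 − m_1² simplifies to c · σ⁴ = 0.800000 · 36.)

Var(X) = m_2 − m_1² = 64.800000 − 36 = 28.800000.


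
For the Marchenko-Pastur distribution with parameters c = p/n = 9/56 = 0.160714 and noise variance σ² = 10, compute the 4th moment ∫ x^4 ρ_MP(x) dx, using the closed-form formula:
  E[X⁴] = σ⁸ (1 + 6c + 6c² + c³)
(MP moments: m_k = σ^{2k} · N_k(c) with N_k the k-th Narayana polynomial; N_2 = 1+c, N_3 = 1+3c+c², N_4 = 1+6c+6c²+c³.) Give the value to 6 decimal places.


E[X⁴] = σ⁸ (1 + 6c + 6c² + c³) (fourth MP moment). With σ² = 10 (so σ⁸ = 10000) and c = 9/56 = 0.160714: E[X⁴] = 10000 · (1 + 6·0.160714 + 6·(0.160714)² + (0.160714)³) = 10000 · 2.123411.

So E[X^4] = 21234.113065.


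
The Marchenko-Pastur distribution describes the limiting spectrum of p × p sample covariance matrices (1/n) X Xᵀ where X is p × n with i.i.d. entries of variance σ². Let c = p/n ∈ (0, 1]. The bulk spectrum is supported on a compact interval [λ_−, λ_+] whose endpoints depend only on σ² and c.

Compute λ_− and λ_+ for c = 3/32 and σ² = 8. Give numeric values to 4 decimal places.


c = 3/32 = 0.093750; √c = 0.306186.
λ_− = σ² (1 − √c)² = 8 · (1 − 0.306186)² = 8 · (0.693814)² = 3.851021.
λ_+ = σ² (1 + √c)² = 8 · (1 + 0.306186)² = 8 · (1.306186)² = 13.648979.

Rounded to 4 decimal places: λ_− ≈ 3.8510, λ_+ ≈ 13.6490.


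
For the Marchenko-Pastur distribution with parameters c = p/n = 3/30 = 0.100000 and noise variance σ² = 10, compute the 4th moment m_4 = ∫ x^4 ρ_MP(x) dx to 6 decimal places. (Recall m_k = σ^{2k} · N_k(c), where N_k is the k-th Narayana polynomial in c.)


E[X⁴] = σ⁸ (1 + 6c + 6c² + c³) (fourth MP moment). With σ² = 10 (so σ⁸ = 10000) and c = 3/30 = 0.100000: E[X⁴] = 10000 · (1 + 6·0.100000 + 6·(0.100000)² + (0.100000)³) = 10000 · 1.661000.

So E[X^4] = 16610.000000.


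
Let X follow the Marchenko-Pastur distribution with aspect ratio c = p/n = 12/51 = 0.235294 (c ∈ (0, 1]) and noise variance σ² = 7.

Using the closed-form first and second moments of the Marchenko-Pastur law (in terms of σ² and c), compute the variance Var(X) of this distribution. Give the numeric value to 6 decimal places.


Recall the MP moments m_1 = E[X] = σ² and m_2 = E[X²] = σ⁴ (1 + c).
m_1 = E[X] = σ² = 7, so m_1² = 49.
m_2 = E[X²] = σ⁴ (1 + c) = 49 · (1 + 0.235294) = 49 · 1.235294 = 60.529412.
(Note m_2 − m_1² simplifies to c · σ⁴ = 0.235294 · 49.)

Var(X) = m_2 − m_1² = 60.529412 − 49 = 11.529412.


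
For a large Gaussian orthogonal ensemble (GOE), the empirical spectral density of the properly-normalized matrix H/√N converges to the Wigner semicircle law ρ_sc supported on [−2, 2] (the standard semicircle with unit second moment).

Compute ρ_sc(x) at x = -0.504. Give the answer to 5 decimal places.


ρ_sc(x) = (1/(2π)) √(4 − x²). With x = -0.504:
  4 − x² = 4 − (-0.504)² = 4 − 0.254016 = 3.745984.
  √(4 − x²) = 1.935454.
  1/(2π) = 0.159155.
  ρ_sc(-0.504) = 0.159155 · 1.935454 = 0.308037.

Rounded to 5 decimal places: ρ_sc(-0.504) ≈ 0.30804.


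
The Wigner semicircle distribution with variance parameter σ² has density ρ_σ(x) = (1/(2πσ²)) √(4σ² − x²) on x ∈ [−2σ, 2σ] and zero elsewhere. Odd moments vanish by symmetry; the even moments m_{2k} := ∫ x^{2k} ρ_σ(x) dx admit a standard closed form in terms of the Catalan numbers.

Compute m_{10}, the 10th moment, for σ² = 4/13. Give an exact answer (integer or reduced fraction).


By the scaled semicircle moment identity, m_{2k} = σ^{2k} · C_k with k = 5.
C_5 = (1/(k+1)) · C(2k, k) = (1/6) · C(10, 5) = (1/6) · 252 = 42.
σ^{2k} = (σ²)^k = (4/13)^5 = 1024/371293.

Therefore m_{10} = σ^{10} · C_5 = (1024/371293) · 42 = 43008/371293.


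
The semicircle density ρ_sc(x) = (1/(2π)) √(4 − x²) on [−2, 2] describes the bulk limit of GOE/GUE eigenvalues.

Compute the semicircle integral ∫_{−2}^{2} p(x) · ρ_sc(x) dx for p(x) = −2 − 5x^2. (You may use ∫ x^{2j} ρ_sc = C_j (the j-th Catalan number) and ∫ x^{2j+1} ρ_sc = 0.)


Write p(x) = Σ a_i x^i, split into monomials and integrate each against ρ_sc separately.
Using ∫ x^{2j} ρ_sc = C_j = (1/(j+1)) C(2j, j) (Catalan numbers) and ∫ x^{2j+1} ρ_sc = 0 (odd monomials vanish by symmetry):
  i = 0 (even): a_0 · C_{0} = -2 · 1 = -2
  i = 2 (even): a_2 · C_{1} = -5 · 1 = -5

Summing the contributions: ∫_{−2}^{2} p(x) ρ_sc(x) dx = (-2) + (-5) = -7.


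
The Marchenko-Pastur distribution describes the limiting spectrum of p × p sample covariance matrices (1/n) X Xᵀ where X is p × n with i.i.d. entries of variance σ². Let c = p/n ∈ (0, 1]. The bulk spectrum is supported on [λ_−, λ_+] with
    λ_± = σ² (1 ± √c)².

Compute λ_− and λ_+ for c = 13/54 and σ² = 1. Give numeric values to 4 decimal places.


c = 13/54 = 0.240741; √c = 0.490653.
λ_− = σ² (1 − √c)² = 1 · (1 − 0.490653)² = 1 · (0.509347)² = 0.259434.
λ_+ = σ² (1 + √c)² = 1 · (1 + 0.490653)² = 1 · (1.490653)² = 2.222048.

Rounded to 4 decimal places: λ_− ≈ 0.2594, λ_+ ≈ 2.2220.


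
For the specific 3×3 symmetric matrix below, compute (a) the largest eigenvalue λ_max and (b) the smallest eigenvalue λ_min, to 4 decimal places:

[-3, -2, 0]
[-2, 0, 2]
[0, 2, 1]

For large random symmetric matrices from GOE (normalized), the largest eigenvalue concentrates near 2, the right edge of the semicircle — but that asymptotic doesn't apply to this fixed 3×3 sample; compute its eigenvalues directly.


Since M is real symmetric, all three eigenvalues are real; they are the roots of det(λI − M) = λ³ − (tr M) λ² + s λ − det M, where s is the sum of the principal 2×2 minors.
tr M = -3 + 0 + 1 = -2.
s = ((-3)·0 − (-2)²) + ((-3)·1 − 0²) + (0·1 − 2²) = -4 + (-3) + (-4) = -11.
det M (expand along row 1) = (-3)·(-4) − (-2)·(-2) + 0·(-4) = 8.
Characteristic polynomial: λ³ + 2λ² − 11λ − 8 = 0.
Substitute λ = y + (tr M)/3 = y − 0.666667 to remove the quadratic term: y³ + p·y + q = 0 with p = s − (tr M)²/3 = -12.333333 and q = −2(tr M)³/27 + (tr M)·s/3 − det M = -0.074074.
Three real roots ⇒ use the trigonometric (Viète) form: r = 2√(−p/3) = 4.055175, φ = arccos(3q/(p·r)) = arccos(0.004443) = 1.566353 rad.
y_k = r·cos(φ/3 − 2πk/3) for k = 0, 1, 2 gives y = 3.514884, -0.006006, -3.508878.
λ_k = y_k − 0.666667 gives λ = 2.8482, -0.6727, -4.1755 (check: the sum is -2.0000 = tr M).

Hence λ_max = 2.8482 and λ_min = -4.1755.


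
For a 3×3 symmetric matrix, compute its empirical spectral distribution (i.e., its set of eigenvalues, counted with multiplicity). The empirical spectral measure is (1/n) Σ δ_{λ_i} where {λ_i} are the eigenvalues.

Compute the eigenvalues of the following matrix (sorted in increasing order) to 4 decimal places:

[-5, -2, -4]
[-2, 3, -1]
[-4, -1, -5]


Since M is real symmetric, all three eigenvalues are real; they are the roots of det(λI − M) = λ³ − (tr M) λ² + s λ − det M, where s is the sum of the principal 2×2 minors.
tr M = -5 + 3 + (-5) = -7.
s = ((-5)·3 − (-2)²) + ((-5)·(-5) − (-4)²) + (3·(-5) − (-1)²) = -19 + 9 + (-16) = -26.
det M (expand along row 1) = (-5)·(-16) − (-2)·6 + (-4)·14 = 36.
Characteristic polynomial: λ³ + 7λ² − 26λ − 36 = 0.
Substitute λ = y + (tr M)/3 = y − 2.333333 to remove the quadratic term: y³ + p·y + q = 0 with p = s − (tr M)²/3 = -42.333333 and q = −2(tr M)³/27 + (tr M)·s/3 − det M = 50.074074.
Three real roots ⇒ use the trigonometric (Viète) form: r = 2√(−p/3) = 7.512952, φ = arccos(3q/(p·r)) = arccos(-0.472325) = 2.062723 rad.
y_k = r·cos(φ/3 − 2πk/3) for k = 0, 1, 2 gives y = 5.805917, 1.226428, -7.032345.
λ_k = y_k − 2.333333 gives λ = 3.4726, -1.1069, -9.3657 (check: the sum is -7.0000 = tr M).

Eigenvalues sorted in increasing order: [-9.3657, -1.1069, 3.4726].


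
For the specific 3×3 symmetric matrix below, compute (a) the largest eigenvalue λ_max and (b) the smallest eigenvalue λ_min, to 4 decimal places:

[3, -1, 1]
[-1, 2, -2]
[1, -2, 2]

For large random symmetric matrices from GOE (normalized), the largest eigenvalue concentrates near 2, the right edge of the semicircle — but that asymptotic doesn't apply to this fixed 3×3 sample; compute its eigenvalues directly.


Since M is real symmetric, all three eigenvalues are real; they are the roots of det(λI − M) = λ³ − (tr M) λ² + s λ − det M, where s is the sum of the principal 2×2 minors.
tr M = 3 + 2 + 2 = 7.
s = (3·2 − (-1)²) + (3·2 − 1²) + (2·2 − (-2)²) = 5 + 5 + 0 = 10.
det M (expand along row 1) = 3·0 − (-1)·0 + 1·0 = 0.
Characteristic polynomial: λ³ − 7λ² + 10λ = 0.
Substitute λ = y + (tr M)/3 = y + 2.333333 to remove the quadratic term: y³ + p·y + q = 0 with p = s − (tr M)²/3 = -6.333333 and q = −2(tr M)³/27 + (tr M)·s/3 − det M = -2.074074.
Three real roots ⇒ use the trigonometric (Viète) form: r = 2√(−p/3) = 2.905933, φ = arccos(3q/(p·r)) = arccos(0.338086) = 1.225914 rad.
y_k = r·cos(φ/3 − 2πk/3) for k = 0, 1, 2 gives y = 2.666667, -0.333333, -2.333333.
λ_k = y_k + 2.333333 gives λ = 5.0000, 2.0000, 0.0000 (check: the sum is 7.0000 = tr M).

Hence λ_max = 5.0000 and λ_min = 0.0000.


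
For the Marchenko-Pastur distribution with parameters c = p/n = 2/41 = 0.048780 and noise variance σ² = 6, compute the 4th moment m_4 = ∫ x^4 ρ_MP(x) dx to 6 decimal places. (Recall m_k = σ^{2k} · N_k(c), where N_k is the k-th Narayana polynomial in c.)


E[X⁴] = σ⁸ (1 + 6c + 6c² + c³) (fourth MP moment). With σ² = 6 (so σ⁸ = 1296) and c = 2/41 = 0.048780: E[X⁴] = 1296 · (1 + 6·0.048780 + 6·(0.048780)² + (0.048780)³) = 1296 · 1.307076.

So E[X^4] = 1693.970778.


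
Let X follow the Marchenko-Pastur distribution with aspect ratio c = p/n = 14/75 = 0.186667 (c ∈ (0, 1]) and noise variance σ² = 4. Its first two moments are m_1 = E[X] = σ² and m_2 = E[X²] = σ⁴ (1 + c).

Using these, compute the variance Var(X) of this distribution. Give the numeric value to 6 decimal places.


m_1 = E[X] = σ² = 4, so m_1² = 16.
m_2 = E[X²] = σ⁴ (1 + c) = 16 · (1 + 0.186667) = 16 · 1.186667 = 18.986667.
(Note m_2 − m_1² simplifies to c · σ⁴ = 0.186667 · 16.)

Var(X) = m_2 − m_1² = 18.986667 − 16 = 2.986667.


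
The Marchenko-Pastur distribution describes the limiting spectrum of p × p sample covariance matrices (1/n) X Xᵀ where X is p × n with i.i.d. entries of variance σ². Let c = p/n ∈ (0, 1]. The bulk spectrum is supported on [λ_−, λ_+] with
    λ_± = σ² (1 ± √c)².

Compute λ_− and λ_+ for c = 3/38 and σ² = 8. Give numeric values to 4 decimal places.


c = 3/38 = 0.078947; √c = 0.280976.
λ_− = σ² (1 − √c)² = 8 · (1 − 0.280976)² = 8 · (0.719024)² = 4.135967.
λ_+ = σ² (1 + √c)² = 8 · (1 + 0.280976)² = 8 · (1.280976)² = 13.127191.

Rounded to 4 decimal places: λ_− ≈ 4.1360, λ_+ ≈ 13.1272.


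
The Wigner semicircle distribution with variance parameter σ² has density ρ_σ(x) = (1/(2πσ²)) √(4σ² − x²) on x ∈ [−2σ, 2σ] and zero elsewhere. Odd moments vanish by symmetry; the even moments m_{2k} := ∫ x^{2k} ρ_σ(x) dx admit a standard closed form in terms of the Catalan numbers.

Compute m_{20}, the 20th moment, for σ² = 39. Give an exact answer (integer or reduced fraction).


By the scaled semicircle moment identity, m_{2k} = σ^{2k} · C_k with k = 10.
C_10 = (1/(k+1)) · C(2k, k) = (1/11) · C(20, 10) = (1/11) · 184756 = 16796.
σ^{2k} = (σ²)^k = (39)^10 = 8140406085191601.

Therefore m_{20} = σ^{20} · C_10 = 8140406085191601 · 16796 = 136726260606878130396.


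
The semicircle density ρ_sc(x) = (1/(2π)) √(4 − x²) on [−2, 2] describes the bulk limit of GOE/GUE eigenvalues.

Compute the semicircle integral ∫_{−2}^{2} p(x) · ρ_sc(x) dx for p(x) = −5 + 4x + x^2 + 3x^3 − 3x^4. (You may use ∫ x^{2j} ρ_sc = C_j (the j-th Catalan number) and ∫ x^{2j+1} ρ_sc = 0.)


Write p(x) = Σ a_i x^i, split into monomials and integrate each against ρ_sc separately.
Using ∫ x^{2j} ρ_sc = C_j = (1/(j+1)) C(2j, j) (Catalan numbers) and ∫ x^{2j+1} ρ_sc = 0 (odd monomials vanish by symmetry):
  i = 0 (even): a_0 · C_{0} = -5 · 1 = -5
  i = 1 (odd): ∫ x^1 ρ_sc = 0 (vanishes)
  i = 2 (even): a_2 · C_{1} = 1 · 1 = 1
  i = 3 (odd): ∫ x^3 ρ_sc = 0 (vanishes)
  i = 4 (even): a_4 · C_{2} = -3 · 2 = -6

Summing the contributions: ∫_{−2}^{2} p(x) ρ_sc(x) dx = (-5) + 1 + (-6) = -10.


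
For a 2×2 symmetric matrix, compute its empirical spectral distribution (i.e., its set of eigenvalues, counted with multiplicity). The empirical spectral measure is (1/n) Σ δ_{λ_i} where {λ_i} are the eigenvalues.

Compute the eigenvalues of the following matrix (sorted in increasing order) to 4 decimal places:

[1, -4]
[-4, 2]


Since M is real symmetric, both eigenvalues are real; they are the roots of det(λI − M) = λ² − (tr M) λ + det M.
tr M = 1 + 2 = 3.
det M = 1·2 − (-4)² = 2 − 16 = -14.
Characteristic polynomial: λ² − 3λ − 14 = 0.
Discriminant Δ = (tr M)² − 4·det M = 9 − (-56) = 65; √Δ = 8.062258.
λ = (tr M ± √Δ)/2 = (3 ± 8.062258)/2, giving (tr M − √Δ)/2 = -2.5311 and (tr M + √Δ)/2 = 5.5311.

Eigenvalues sorted in increasing order: [-2.5311, 5.5311].


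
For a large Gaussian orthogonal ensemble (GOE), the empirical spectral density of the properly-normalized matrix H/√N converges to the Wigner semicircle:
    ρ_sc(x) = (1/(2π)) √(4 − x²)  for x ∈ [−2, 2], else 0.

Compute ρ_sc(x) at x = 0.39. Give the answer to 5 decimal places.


ρ_sc(x) = (1/(2π)) √(4 − x²). With x = 0.39:
  4 − x² = 4 − (0.39)² = 4 − 0.152100 = 3.847900.
  √(4 − x²) = 1.961606.
  1/(2π) = 0.159155.
  ρ_sc(0.39) = 0.159155 · 1.961606 = 0.312199.

Rounded to 5 decimal places: ρ_sc(0.39) ≈ 0.31220.


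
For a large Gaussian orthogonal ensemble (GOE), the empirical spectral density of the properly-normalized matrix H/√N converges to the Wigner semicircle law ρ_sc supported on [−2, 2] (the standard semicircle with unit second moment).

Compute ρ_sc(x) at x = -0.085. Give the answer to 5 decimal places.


ρ_sc(x) = (1/(2π)) √(4 − x²). With x = -0.085:
  4 − x² = 4 − (-0.085)² = 4 − 0.007225 = 3.992775.
  √(4 − x²) = 1.998193.
  1/(2π) = 0.159155.
  ρ_sc(-0.085) = 0.159155 · 1.998193 = 0.318022.

Rounded to 5 decimal places: ρ_sc(-0.085) ≈ 0.31802.


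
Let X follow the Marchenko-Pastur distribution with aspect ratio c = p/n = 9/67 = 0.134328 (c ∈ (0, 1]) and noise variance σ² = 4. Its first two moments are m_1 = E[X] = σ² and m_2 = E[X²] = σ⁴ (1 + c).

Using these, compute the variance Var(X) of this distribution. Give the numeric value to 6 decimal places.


m_1 = E[X] = σ² = 4, so m_1² = 16.
m_2 = E[X²] = σ⁴ (1 + c) = 16 · (1 + 0.134328) = 16 · 1.134328 = 18.149254.
(Note m_2 − m_1² simplifies to c · σ⁴ = 0.134328 · 16.)

Var(X) = m_2 − m_1² = 18.149254 − 16 = 2.149254.


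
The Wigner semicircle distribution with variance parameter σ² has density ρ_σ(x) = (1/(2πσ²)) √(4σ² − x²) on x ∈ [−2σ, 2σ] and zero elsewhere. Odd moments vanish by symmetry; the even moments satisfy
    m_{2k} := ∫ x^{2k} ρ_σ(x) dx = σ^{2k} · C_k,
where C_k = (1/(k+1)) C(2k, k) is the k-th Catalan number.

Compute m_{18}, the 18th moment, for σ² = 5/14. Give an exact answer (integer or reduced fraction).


By the scaled semicircle moment identity, m_{2k} = σ^{2k} · C_k with k = 9.
C_9 = (1/(k+1)) · C(2k, k) = (1/10) · C(18, 9) = (1/10) · 48620 = 4862.
σ^{2k} = (σ²)^k = (5/14)^9 = 1953125/20661046784.

Therefore m_{18} = σ^{18} · C_9 = (1953125/20661046784) · 4862 = 4748046875/10330523392.


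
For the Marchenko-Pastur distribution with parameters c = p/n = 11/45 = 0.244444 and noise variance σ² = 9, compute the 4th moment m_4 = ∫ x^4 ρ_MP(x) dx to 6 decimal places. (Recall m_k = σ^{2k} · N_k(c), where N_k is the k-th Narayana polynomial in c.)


E[X⁴] = σ⁸ (1 + 6c + 6c² + c³) (fourth MP moment). With σ² = 9 (so σ⁸ = 6561) and c = 11/45 = 0.244444: E[X⁴] = 6561 · (1 + 6·0.244444 + 6·(0.244444)² + (0.244444)³) = 6561 · 2.839791.

So E[X^4] = 18631.872000.


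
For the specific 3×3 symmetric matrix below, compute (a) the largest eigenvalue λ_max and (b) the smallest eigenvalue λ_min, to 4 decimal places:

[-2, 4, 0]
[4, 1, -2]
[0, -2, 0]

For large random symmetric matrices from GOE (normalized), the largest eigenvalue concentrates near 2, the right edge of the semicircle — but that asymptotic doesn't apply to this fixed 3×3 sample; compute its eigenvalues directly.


Since M is real symmetric, all three eigenvalues are real; they are the roots of det(λI − M) = λ³ − (tr M) λ² + s λ − det M, where s is the sum of the principal 2×2 minors.
tr M = -2 + 1 + 0 = -1.
s = ((-2)·1 − 4²) + ((-2)·0 − 0²) + (1·0 − (-2)²) = -18 + 0 + (-4) = -22.
det M (expand along row 1) = (-2)·(-4) − 4·0 + 0·(-8) = 8.
Characteristic polynomial: λ³ + λ² − 22λ − 8 = 0.
Substitute λ = y + (tr M)/3 = y − 0.333333 to remove the quadratic term: y³ + p·y + q = 0 with p = s − (tr M)²/3 = -22.333333 and q = −2(tr M)³/27 + (tr M)·s/3 − det M = -0.592593.
Three real roots ⇒ use the trigonometric (Viète) form: r = 2√(−p/3) = 5.456902, φ = arccos(3q/(p·r)) = arccos(0.014587) = 1.556208 rad.
y_k = r·cos(φ/3 − 2πk/3) for k = 0, 1, 2 gives y = 4.739027, -0.026535, -4.712492.
λ_k = y_k − 0.333333 gives λ = 4.4057, -0.3599, -5.0458 (check: the sum is -1.0000 = tr M).

Hence λ_max = 4.4057 and λ_min = -5.0458.


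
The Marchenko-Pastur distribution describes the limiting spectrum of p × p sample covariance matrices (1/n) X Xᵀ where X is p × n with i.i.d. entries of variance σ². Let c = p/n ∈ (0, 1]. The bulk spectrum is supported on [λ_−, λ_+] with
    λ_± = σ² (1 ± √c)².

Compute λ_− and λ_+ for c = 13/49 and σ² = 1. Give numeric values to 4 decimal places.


c = 13/49 = 0.265306; √c = 0.515079.
λ_− = σ² (1 − √c)² = 1 · (1 − 0.515079)² = 1 · (0.484921)² = 0.235149.
λ_+ = σ² (1 + √c)² = 1 · (1 + 0.515079)² = 1 · (1.515079)² = 2.295464.

Rounded to 4 decimal places: λ_− ≈ 0.2351, λ_+ ≈ 2.2955.


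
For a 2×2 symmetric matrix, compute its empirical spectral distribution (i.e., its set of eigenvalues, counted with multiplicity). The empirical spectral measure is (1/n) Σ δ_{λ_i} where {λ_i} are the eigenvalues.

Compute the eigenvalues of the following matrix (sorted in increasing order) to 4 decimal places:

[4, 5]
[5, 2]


Since M is real symmetric, both eigenvalues are real; they are the roots of det(λI − M) = λ² − (tr M) λ + det M.
tr M = 4 + 2 = 6.
det M = 4·2 − 5² = 8 − 25 = -17.
Characteristic polynomial: λ² − 6λ − 17 = 0.
Discriminant Δ = (tr M)² − 4·det M = 36 − (-68) = 104; √Δ = 10.198039.
λ = (tr M ± √Δ)/2 = (6 ± 10.198039)/2, giving (tr M − √Δ)/2 = -2.0990 and (tr M + √Δ)/2 = 8.0990.

Eigenvalues sorted in increasing order: [-2.0990, 8.0990].


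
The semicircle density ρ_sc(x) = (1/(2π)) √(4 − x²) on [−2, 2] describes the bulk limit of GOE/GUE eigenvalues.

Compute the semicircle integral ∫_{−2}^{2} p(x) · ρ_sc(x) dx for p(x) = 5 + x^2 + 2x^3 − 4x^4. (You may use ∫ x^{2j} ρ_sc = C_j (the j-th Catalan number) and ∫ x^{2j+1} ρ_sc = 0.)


Write p(x) = Σ a_i x^i, split into monomials and integrate each against ρ_sc separately.
Using ∫ x^{2j} ρ_sc = C_j = (1/(j+1)) C(2j, j) (Catalan numbers) and ∫ x^{2j+1} ρ_sc = 0 (odd monomials vanish by symmetry):
  i = 0 (even): a_0 · C_{0} = 5 · 1 = 5
  i = 2 (even): a_2 · C_{1} = 1 · 1 = 1
  i = 3 (odd): ∫ x^3 ρ_sc = 0 (vanishes)
  i = 4 (even): a_4 · C_{2} = -4 · 2 = -8

Summing the contributions: ∫_{−2}^{2} p(x) ρ_sc(x) dx = 5 + 1 + (-8) = -2.


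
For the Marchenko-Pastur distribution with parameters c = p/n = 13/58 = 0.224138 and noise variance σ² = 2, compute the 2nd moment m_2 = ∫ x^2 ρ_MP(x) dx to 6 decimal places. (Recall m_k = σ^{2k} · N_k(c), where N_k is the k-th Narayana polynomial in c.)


E[X²] = σ⁴ (1 + c) (second MP moment). With σ² = 2 (so σ⁴ = 4) and c = 13/58 = 0.224138: E[X²] = 4 · (1 + 0.224138) = 4 · 1.224138.

So E[X^2] = 4.896552.


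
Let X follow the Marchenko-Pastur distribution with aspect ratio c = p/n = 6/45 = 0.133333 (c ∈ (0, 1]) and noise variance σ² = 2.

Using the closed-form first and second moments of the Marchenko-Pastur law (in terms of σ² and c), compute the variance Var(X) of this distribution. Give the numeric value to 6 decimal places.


Recall the MP moments m_1 = E[X] = σ² and m_2 = E[X²] = σ⁴ (1 + c).
m_1 = E[X] = σ² = 2, so m_1² = 4.
m_2 = E[X²] = σ⁴ (1 + c) = 4 · (1 + 0.133333) = 4 · 1.133333 = 4.533333.
(Note m_2 − m_1² simplifies to c · σ⁴ = 0.133333 · 4.)

Var(X) = m_2 − m_1² = 4.533333 − 4 = 0.533333.


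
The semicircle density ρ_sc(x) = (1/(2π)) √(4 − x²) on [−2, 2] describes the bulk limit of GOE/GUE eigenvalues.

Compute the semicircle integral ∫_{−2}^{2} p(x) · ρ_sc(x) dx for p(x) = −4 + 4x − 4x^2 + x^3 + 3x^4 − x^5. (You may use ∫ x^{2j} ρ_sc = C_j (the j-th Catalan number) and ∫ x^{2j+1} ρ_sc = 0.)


Write p(x) = Σ a_i x^i, split into monomials and integrate each against ρ_sc separately.
Using ∫ x^{2j} ρ_sc = C_j = (1/(j+1)) C(2j, j) (Catalan numbers) and ∫ x^{2j+1} ρ_sc = 0 (odd monomials vanish by symmetry):
  i = 0 (even): a_0 · C_{0} = -4 · 1 = -4
  i = 1 (odd): ∫ x^1 ρ_sc = 0 (vanishes)
  i = 2 (even): a_2 · C_{1} = -4 · 1 = -4
  i = 3 (odd): ∫ x^3 ρ_sc = 0 (vanishes)
  i = 4 (even): a_4 · C_{2} = 3 · 2 = 6
  i = 5 (odd): ∫ x^5 ρ_sc = 0 (vanishes)

Summing the contributions: ∫_{−2}^{2} p(x) ρ_sc(x) dx = (-4) + (-4) + 6 = -2.


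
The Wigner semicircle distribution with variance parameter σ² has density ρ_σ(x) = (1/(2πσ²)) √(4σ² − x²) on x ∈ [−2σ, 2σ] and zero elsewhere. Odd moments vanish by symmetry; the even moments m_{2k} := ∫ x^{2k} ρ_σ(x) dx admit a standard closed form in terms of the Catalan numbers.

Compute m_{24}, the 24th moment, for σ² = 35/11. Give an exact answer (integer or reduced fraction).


By the scaled semicircle moment identity, m_{2k} = σ^{2k} · C_k with k = 12.
C_12 = (1/(k+1)) · C(2k, k) = (1/13) · C(24, 12) = (1/13) · 2704156 = 208012.
σ^{2k} = (σ²)^k = (35/11)^12 = 3379220508056640625/3138428376721.

Therefore m_{24} = σ^{24} · C_12 = (3379220508056640625/3138428376721) · 208012 = 702918416321877929687500/3138428376721.


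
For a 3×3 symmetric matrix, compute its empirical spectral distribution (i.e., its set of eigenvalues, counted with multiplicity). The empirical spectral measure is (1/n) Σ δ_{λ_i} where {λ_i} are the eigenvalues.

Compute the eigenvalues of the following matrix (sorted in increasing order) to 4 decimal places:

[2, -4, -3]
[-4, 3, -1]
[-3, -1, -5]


Since M is real symmetric, all three eigenvalues are real; they are the roots of det(λI − M) = λ³ − (tr M) λ² + s λ − det M, where s is the sum of the principal 2×2 minors.
tr M = 2 + 3 + (-5) = 0.
s = (2·3 − (-4)²) + (2·(-5) − (-3)²) + (3·(-5) − (-1)²) = -10 + (-19) + (-16) = -45.
det M (expand along row 1) = 2·(-16) − (-4)·17 + (-3)·13 = -3.
Characteristic polynomial: λ³ − 45λ + 3 = 0.
Substitute λ = y + (tr M)/3 = y + 0.000000 to remove the quadratic term: y³ + p·y + q = 0 with p = s − (tr M)²/3 = -45.000000 and q = −2(tr M)³/27 + (tr M)·s/3 − det M = 3.000000.
Three real roots ⇒ use the trigonometric (Viète) form: r = 2√(−p/3) = 7.745967, φ = arccos(3q/(p·r)) = arccos(-0.025820) = 1.596619 rad.
y_k = r·cos(φ/3 − 2πk/3) for k = 0, 1, 2 gives y = 6.674619, 0.066673, -6.741292.
λ_k = y_k + 0.000000 gives λ = 6.6746, 0.0667, -6.7413 (check: the sum is 0.0000 = tr M).

Eigenvalues sorted in increasing order: [-6.7413, 0.0667, 6.6746].


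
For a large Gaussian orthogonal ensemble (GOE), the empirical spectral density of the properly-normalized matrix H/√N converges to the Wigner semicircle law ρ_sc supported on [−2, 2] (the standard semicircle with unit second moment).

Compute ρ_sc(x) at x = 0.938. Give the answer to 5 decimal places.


ρ_sc(x) = (1/(2π)) √(4 − x²). With x = 0.938:
  4 − x² = 4 − (0.938)² = 4 − 0.879844 = 3.120156.
  √(4 − x²) = 1.766396.
  1/(2π) = 0.159155.
  ρ_sc(0.938) = 0.159155 · 1.766396 = 0.281131.

Rounded to 5 decimal places: ρ_sc(0.938) ≈ 0.28113.


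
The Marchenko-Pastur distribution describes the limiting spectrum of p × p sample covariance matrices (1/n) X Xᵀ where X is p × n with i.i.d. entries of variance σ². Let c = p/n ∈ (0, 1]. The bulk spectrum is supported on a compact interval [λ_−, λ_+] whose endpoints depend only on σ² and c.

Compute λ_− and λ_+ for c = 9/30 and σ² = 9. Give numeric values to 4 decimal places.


c = 9/30 = 0.300000; √c = 0.547723.
λ_− = σ² (1 − √c)² = 9 · (1 − 0.547723)² = 9 · (0.452277)² = 1.840994.
λ_+ = σ² (1 + √c)² = 9 · (1 + 0.547723)² = 9 · (1.547723)² = 21.559006.

Rounded to 4 decimal places: λ_− ≈ 1.8410, λ_+ ≈ 21.5590.


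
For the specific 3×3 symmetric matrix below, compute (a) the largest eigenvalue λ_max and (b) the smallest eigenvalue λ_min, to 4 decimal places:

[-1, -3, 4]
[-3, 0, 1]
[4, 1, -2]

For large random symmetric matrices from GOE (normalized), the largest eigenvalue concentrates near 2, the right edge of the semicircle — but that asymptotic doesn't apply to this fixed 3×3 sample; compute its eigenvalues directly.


Since M is real symmetric, all three eigenvalues are real; they are the roots of det(λI − M) = λ³ − (tr M) λ² + s λ − det M, where s is the sum of the principal 2×2 minors.
tr M = -1 + 0 + (-2) = -3.
s = ((-1)·0 − (-3)²) + ((-1)·(-2) − 4²) + (0·(-2) − 1²) = -9 + (-14) + (-1) = -24.
det M (expand along row 1) = (-1)·(-1) − (-3)·2 + 4·(-3) = -5.
Characteristic polynomial: λ³ + 3λ² − 24λ + 5 = 0.
Substitute λ = y + (tr M)/3 = y − 1.000000 to remove the quadratic term: y³ + p·y + q = 0 with p = s − (tr M)²/3 = -27.000000 and q = −2(tr M)³/27 + (tr M)·s/3 − det M = 31.000000.
Three real roots ⇒ use the trigonometric (Viète) form: r = 2√(−p/3) = 6.000000, φ = arccos(3q/(p·r)) = arccos(-0.574074) = 2.182269 rad.
y_k = r·cos(φ/3 − 2πk/3) for k = 0, 1, 2 gives y = 4.481342, 1.214496, -5.695838.
λ_k = y_k − 1.000000 gives λ = 3.4813, 0.2145, -6.6958 (check: the sum is -3.0000 = tr M).

Hence λ_max = 3.4813 and λ_min = -6.6958.


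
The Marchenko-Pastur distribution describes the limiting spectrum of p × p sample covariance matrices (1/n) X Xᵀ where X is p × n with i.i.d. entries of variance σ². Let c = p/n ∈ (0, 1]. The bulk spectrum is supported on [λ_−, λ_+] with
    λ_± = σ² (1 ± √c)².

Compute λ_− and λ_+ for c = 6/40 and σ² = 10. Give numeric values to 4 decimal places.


c = 6/40 = 0.150000; √c = 0.387298.
λ_− = σ² (1 − √c)² = 10 · (1 − 0.387298)² = 10 · (0.612702)² = 3.754033.
λ_+ = σ² (1 + √c)² = 10 · (1 + 0.387298)² = 10 · (1.387298)² = 19.245967.

Rounded to 4 decimal places: λ_− ≈ 3.7540, λ_+ ≈ 19.2460.


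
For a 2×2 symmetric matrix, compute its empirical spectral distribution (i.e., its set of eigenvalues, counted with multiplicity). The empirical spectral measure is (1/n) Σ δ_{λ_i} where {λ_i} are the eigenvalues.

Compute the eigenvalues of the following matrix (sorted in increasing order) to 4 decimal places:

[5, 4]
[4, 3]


Since M is real symmetric, both eigenvalues are real; they are the roots of det(λI − M) = λ² − (tr M) λ + det M.
tr M = 5 + 3 = 8.
det M = 5·3 − 4² = 15 − 16 = -1.
Characteristic polynomial: λ² − 8λ − 1 = 0.
Discriminant Δ = (tr M)² − 4·det M = 64 − (-4) = 68; √Δ = 8.246211.
λ = (tr M ± √Δ)/2 = (8 ± 8.246211)/2, giving (tr M − √Δ)/2 = -0.1231 and (tr M + √Δ)/2 = 8.1231.

Eigenvalues sorted in increasing order: [-0.1231, 8.1231].


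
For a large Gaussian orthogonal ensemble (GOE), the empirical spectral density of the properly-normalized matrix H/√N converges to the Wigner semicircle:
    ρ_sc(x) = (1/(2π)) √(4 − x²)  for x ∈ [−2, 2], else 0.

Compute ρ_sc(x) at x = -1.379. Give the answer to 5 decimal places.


ρ_sc(x) = (1/(2π)) √(4 − x²). With x = -1.379:
  4 − x² = 4 − (-1.379)² = 4 − 1.901641 = 2.098359.
  √(4 − x²) = 1.448571.
  1/(2π) = 0.159155.
  ρ_sc(-1.379) = 0.159155 · 1.448571 = 0.230547.

Rounded to 5 decimal places: ρ_sc(-1.379) ≈ 0.23055.


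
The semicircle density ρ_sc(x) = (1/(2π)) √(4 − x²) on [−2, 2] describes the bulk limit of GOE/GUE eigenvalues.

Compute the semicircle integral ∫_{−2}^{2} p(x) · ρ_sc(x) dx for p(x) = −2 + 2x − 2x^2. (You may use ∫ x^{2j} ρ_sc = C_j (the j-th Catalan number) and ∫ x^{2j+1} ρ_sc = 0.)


Write p(x) = Σ a_i x^i, split into monomials and integrate each against ρ_sc separately.
Using ∫ x^{2j} ρ_sc = C_j = (1/(j+1)) C(2j, j) (Catalan numbers) and ∫ x^{2j+1} ρ_sc = 0 (odd monomials vanish by symmetry):
  i = 0 (even): a_0 · C_{0} = -2 · 1 = -2
  i = 1 (odd): ∫ x^1 ρ_sc = 0 (vanishes)
  i = 2 (even): a_2 · C_{1} = -2 · 1 = -2

Summing the contributions: ∫_{−2}^{2} p(x) ρ_sc(x) dx = (-2) + (-2) = -4.


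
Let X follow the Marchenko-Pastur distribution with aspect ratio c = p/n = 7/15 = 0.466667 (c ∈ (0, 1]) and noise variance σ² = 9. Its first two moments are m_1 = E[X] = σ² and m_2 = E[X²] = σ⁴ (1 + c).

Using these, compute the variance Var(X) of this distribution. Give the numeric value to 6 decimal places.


m_1 = E[X] = σ² = 9, so m_1² = 81.
m_2 = E[X²] = σ⁴ (1 + c) = 81 · (1 + 0.466667) = 81 · 1.466667 = 118.800000.
(Note m_2 − m_1² simplifies to c · σ⁴ = 0.466667 · 81.)

Var(X) = m_2 − m_1² = 118.800000 − 81 = 37.800000.


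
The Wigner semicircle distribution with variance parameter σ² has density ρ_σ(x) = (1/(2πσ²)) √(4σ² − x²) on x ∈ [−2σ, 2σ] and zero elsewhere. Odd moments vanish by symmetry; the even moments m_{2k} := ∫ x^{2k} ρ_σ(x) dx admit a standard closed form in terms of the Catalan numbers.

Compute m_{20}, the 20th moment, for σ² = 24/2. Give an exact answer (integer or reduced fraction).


By the scaled semicircle moment identity, m_{2k} = σ^{2k} · C_k with k = 10.
C_10 = (1/(k+1)) · C(2k, k) = (1/11) · C(20, 10) = (1/11) · 184756 = 16796.
σ^{2k} = (σ²)^k = (24/2)^10 = 61917364224.

Therefore m_{20} = σ^{20} · C_10 = 61917364224 · 16796 = 1039964049506304.
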